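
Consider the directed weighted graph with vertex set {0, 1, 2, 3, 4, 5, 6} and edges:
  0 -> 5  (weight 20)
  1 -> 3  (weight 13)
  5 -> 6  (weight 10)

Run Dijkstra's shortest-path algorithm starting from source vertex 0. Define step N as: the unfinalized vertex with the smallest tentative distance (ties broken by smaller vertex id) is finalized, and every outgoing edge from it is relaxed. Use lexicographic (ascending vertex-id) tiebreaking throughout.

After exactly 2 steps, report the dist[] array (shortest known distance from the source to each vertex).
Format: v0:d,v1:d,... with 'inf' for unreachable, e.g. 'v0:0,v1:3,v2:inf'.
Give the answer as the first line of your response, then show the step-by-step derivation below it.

v0:0,v1:inf,v2:inf,v3:inf,v4:inf,v5:20,v6:30

step 1: dist = v0:0,v1:inf,v2:inf,v3:inf,v4:inf,v5:20,v6:inf
step 2: dist = v0:0,v1:inf,v2:inf,v3:inf,v4:inf,v5:20,v6:30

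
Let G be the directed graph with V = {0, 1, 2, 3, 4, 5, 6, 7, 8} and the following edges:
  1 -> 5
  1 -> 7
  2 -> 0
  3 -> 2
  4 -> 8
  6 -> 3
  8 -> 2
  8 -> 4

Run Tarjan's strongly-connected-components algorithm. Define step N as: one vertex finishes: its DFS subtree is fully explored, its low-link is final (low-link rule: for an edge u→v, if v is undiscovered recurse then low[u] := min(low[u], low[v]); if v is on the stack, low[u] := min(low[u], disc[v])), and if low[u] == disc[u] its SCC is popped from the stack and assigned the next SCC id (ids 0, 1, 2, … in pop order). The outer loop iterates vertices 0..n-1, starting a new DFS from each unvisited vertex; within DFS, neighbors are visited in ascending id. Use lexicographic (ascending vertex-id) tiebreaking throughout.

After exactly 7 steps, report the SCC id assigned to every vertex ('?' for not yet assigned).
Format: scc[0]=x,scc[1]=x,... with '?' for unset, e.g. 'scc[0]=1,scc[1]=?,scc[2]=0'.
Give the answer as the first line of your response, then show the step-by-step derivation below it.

scc[0]=0,scc[1]=3,scc[2]=4,scc[3]=5,scc[4]=?,scc[5]=1,scc[6]=?,scc[7]=2,scc[8]=?

step 1: low=(low[0]=0,low[1]=?,low[2]=?,low[3]=?,low[4]=?,low[5]=?,low[6]=?,low[7]=?,low[8]=?); scc=(scc[0]=0,scc[1]=?,scc[2]=?,scc[3]=?,scc[4]=?,scc[5]=?,scc[6]=?,scc[7]=?,scc[8]=?)
step 2: low=(low[0]=0,low[1]=1,low[2]=?,low[3]=?,low[4]=?,low[5]=2,low[6]=?,low[7]=?,low[8]=?); scc=(scc[0]=0,scc[1]=?,scc[2]=?,scc[3]=?,scc[4]=?,scc[5]=1,scc[6]=?,scc[7]=?,scc[8]=?)
step 3: low=(low[0]=0,low[1]=1,low[2]=?,low[3]=?,low[4]=?,low[5]=2,low[6]=?,low[7]=3,low[8]=?); scc=(scc[0]=0,scc[1]=?,scc[2]=?,scc[3]=?,scc[4]=?,scc[5]=1,scc[6]=?,scc[7]=2,scc[8]=?)
step 4: low=(low[0]=0,low[1]=1,low[2]=?,low[3]=?,low[4]=?,low[5]=2,low[6]=?,low[7]=3,low[8]=?); scc=(scc[0]=0,scc[1]=3,scc[2]=?,scc[3]=?,scc[4]=?,scc[5]=1,scc[6]=?,scc[7]=2,scc[8]=?)
step 5: low=(low[0]=0,low[1]=1,low[2]=4,low[3]=?,low[4]=?,low[5]=2,low[6]=?,low[7]=3,low[8]=?); scc=(scc[0]=0,scc[1]=3,scc[2]=4,scc[3]=?,scc[4]=?,scc[5]=1,scc[6]=?,scc[7]=2,scc[8]=?)
step 6: low=(low[0]=0,low[1]=1,low[2]=4,low[3]=5,low[4]=?,low[5]=2,low[6]=?,low[7]=3,low[8]=?); scc=(scc[0]=0,scc[1]=3,scc[2]=4,scc[3]=5,scc[4]=?,scc[5]=1,scc[6]=?,scc[7]=2,scc[8]=?)
step 7: low=(low[0]=0,low[1]=1,low[2]=4,low[3]=5,low[4]=6,low[5]=2,low[6]=?,low[7]=3,low[8]=6); scc=(scc[0]=0,scc[1]=3,scc[2]=4,scc[3]=5,scc[4]=?,scc[5]=1,scc[6]=?,scc[7]=2,scc[8]=?)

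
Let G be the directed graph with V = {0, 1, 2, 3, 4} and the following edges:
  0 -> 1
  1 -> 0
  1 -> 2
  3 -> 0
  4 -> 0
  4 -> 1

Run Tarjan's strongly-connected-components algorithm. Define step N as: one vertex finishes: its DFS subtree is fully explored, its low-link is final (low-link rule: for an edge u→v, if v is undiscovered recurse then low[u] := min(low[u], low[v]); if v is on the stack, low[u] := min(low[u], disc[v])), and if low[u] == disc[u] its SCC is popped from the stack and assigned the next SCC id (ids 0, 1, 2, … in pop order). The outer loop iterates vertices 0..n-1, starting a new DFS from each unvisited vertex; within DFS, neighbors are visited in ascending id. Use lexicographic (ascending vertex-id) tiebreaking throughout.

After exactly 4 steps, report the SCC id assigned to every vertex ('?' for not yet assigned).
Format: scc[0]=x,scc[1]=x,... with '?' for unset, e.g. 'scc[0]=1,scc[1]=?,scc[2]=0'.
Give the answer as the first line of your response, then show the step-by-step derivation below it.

scc[0]=1,scc[1]=1,scc[2]=0,scc[3]=2,scc[4]=?

step 1: low=(low[0]=0,low[1]=0,low[2]=2,low[3]=?,low[4]=?); scc=(scc[0]=?,scc[1]=?,scc[2]=0,scc[3]=?,scc[4]=?)
step 2: low=(low[0]=0,low[1]=0,low[2]=2,low[3]=?,low[4]=?); scc=(scc[0]=?,scc[1]=?,scc[2]=0,scc[3]=?,scc[4]=?)
step 3: low=(low[0]=0,low[1]=0,low[2]=2,low[3]=?,low[4]=?); scc=(scc[0]=1,scc[1]=1,scc[2]=0,scc[3]=?,scc[4]=?)
step 4: low=(low[0]=0,low[1]=0,low[2]=2,low[3]=3,low[4]=?); scc=(scc[0]=1,scc[1]=1,scc[2]=0,scc[3]=2,scc[4]=?)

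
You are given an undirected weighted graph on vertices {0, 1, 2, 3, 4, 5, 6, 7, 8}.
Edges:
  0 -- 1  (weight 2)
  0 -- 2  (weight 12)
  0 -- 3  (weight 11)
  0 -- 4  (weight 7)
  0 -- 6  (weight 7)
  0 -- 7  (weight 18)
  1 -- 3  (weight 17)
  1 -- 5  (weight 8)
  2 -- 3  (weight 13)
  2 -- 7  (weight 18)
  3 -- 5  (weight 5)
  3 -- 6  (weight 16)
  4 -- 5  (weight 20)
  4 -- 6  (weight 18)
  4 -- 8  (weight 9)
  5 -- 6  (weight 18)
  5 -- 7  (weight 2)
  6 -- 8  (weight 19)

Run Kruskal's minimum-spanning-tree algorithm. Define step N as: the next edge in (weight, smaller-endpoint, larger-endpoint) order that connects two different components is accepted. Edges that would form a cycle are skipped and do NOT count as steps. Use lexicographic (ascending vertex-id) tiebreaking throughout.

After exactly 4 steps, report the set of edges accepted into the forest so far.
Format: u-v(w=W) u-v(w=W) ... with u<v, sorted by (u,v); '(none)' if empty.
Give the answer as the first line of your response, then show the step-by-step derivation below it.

0-1(w=2) 0-4(w=7) 3-5(w=5) 5-7(w=2)

step 1: add edge 0-1 (w=2); MST = {0-1(w=2)}
step 2: add edge 5-7 (w=2); MST = {0-1(w=2) 5-7(w=2)}
step 3: add edge 3-5 (w=5); MST = {0-1(w=2) 3-5(w=5) 5-7(w=2)}
step 4: add edge 0-4 (w=7); MST = {0-1(w=2) 0-4(w=7) 3-5(w=5) 5-7(w=2)}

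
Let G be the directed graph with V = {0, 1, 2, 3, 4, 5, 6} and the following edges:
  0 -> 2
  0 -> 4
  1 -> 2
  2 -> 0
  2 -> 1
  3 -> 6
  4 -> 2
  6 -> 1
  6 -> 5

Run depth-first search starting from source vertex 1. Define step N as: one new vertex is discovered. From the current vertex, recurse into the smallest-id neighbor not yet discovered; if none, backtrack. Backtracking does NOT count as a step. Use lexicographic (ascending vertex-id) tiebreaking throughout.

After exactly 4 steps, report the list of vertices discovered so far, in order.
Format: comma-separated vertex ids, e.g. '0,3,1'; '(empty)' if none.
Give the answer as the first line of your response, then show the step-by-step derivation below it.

1,2,0,4

step 1: discover 1; path=1; order=1
step 2: discover 2; path=1>2; order=1,2
step 3: discover 0; path=1>2>0; order=1,2,0
step 4: discover 4; path=1>2>0>4; order=1,2,0,4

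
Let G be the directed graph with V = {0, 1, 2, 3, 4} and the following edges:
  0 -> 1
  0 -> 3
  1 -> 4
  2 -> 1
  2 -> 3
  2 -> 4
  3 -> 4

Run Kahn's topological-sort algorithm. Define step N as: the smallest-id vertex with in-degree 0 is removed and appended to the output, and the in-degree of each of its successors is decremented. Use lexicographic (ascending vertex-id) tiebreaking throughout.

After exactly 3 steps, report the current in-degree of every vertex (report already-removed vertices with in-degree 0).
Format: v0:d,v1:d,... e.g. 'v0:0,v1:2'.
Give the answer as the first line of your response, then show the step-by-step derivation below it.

v0:0,v1:0,v2:0,v3:0,v4:1

step 1: output 0; order=[0]; indeg=(0,1,0,1,3)
step 2: output 2; order=[0,2]; indeg=(0,0,0,0,2)
step 3: output 1; order=[0,2,1]; indeg=(0,0,0,0,1)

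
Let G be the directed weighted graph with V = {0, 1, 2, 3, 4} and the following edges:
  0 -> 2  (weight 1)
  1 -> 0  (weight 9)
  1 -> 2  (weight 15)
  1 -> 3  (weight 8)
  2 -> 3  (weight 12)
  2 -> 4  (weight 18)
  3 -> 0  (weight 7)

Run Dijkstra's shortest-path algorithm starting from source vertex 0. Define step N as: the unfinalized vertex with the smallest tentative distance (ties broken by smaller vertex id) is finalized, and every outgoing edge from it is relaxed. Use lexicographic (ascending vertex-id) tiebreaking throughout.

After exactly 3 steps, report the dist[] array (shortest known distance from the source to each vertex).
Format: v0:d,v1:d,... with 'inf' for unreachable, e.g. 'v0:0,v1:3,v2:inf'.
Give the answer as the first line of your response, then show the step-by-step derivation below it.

v0:0,v1:inf,v2:1,v3:13,v4:19

step 1: dist = v0:0,v1:inf,v2:1,v3:inf,v4:inf
step 2: dist = v0:0,v1:inf,v2:1,v3:13,v4:19
step 3: dist = v0:0,v1:inf,v2:1,v3:13,v4:19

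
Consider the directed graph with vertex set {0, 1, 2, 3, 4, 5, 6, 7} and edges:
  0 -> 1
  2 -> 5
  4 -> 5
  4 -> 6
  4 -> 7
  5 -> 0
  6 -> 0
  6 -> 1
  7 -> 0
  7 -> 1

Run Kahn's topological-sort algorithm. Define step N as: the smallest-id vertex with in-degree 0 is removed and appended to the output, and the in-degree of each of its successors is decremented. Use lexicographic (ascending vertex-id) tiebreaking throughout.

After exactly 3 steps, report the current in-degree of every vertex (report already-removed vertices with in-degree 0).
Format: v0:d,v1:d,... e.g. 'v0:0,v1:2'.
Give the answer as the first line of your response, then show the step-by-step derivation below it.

v0:3,v1:3,v2:0,v3:0,v4:0,v5:0,v6:0,v7:0

step 1: output 2; order=[2]; indeg=(3,3,0,0,0,1,1,1)
step 2: output 3; order=[2,3]; indeg=(3,3,0,0,0,1,1,1)
step 3: output 4; order=[2,3,4]; indeg=(3,3,0,0,0,0,0,0)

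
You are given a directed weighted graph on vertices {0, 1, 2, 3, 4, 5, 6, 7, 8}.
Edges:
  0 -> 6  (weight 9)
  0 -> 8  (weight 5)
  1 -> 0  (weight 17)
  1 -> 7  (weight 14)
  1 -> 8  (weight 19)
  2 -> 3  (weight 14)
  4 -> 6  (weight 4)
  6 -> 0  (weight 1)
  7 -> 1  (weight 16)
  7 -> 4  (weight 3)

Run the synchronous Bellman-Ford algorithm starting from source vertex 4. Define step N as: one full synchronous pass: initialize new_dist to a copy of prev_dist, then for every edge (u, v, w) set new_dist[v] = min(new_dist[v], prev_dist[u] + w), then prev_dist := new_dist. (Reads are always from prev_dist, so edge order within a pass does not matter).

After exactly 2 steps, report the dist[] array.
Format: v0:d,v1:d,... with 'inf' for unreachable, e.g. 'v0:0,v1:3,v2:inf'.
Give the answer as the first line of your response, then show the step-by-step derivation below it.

v0:5,v1:inf,v2:inf,v3:inf,v4:0,v5:inf,v6:4,v7:inf,v8:inf

step 1: dist = v0:inf,v1:inf,v2:inf,v3:inf,v4:0,v5:inf,v6:4,v7:inf,v8:inf
step 2: dist = v0:5,v1:inf,v2:inf,v3:inf,v4:0,v5:inf,v6:4,v7:inf,v8:inf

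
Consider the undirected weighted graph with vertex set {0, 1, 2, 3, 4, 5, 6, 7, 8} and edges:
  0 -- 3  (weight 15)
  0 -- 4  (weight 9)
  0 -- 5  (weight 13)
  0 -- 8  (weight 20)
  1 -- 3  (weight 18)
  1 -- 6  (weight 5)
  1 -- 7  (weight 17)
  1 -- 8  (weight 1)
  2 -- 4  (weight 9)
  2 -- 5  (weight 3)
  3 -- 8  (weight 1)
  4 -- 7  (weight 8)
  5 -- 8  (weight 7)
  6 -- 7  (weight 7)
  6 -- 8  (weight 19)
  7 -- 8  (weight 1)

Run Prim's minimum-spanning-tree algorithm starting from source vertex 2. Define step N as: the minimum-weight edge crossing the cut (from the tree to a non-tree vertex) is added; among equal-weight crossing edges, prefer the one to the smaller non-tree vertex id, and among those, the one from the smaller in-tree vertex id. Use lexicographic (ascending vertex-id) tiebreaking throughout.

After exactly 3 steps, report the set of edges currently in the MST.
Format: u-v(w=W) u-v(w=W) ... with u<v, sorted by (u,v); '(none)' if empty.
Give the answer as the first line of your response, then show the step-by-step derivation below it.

1-8(w=1) 2-5(w=3) 5-8(w=7)

step 1: add edge 2-5 (w=3); MST = {2-5(w=3)}
step 2: add edge 5-8 (w=7); MST = {2-5(w=3) 5-8(w=7)}
step 3: add edge 1-8 (w=1); MST = {1-8(w=1) 2-5(w=3) 5-8(w=7)}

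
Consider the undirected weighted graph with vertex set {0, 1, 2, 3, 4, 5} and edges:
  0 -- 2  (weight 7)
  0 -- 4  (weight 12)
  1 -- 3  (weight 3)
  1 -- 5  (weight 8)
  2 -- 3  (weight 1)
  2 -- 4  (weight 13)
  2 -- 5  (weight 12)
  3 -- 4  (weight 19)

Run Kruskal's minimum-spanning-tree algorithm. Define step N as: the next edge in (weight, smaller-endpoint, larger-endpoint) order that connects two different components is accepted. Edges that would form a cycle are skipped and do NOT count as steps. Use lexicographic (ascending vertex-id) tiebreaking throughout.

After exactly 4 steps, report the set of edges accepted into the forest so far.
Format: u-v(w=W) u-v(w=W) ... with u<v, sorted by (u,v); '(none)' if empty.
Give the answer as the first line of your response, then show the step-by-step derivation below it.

0-2(w=7) 1-3(w=3) 1-5(w=8) 2-3(w=1)

step 1: add edge 2-3 (w=1); MST = {2-3(w=1)}
step 2: add edge 1-3 (w=3); MST = {1-3(w=3) 2-3(w=1)}
step 3: add edge 0-2 (w=7); MST = {0-2(w=7) 1-3(w=3) 2-3(w=1)}
step 4: add edge 1-5 (w=8); MST = {0-2(w=7) 1-3(w=3) 1-5(w=8) 2-3(w=1)}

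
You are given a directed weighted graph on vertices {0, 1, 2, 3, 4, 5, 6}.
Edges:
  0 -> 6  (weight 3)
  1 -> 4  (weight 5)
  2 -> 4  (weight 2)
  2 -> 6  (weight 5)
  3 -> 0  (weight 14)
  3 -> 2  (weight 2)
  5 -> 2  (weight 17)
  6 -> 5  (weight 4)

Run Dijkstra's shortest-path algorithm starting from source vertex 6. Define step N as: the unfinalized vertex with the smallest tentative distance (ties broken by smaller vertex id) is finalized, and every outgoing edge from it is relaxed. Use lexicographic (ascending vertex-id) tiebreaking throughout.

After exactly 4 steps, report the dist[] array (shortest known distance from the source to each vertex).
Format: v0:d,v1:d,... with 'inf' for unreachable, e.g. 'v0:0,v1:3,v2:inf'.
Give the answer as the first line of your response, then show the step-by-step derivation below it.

v0:inf,v1:inf,v2:21,v3:inf,v4:23,v5:4,v6:0

step 1: dist = v0:inf,v1:inf,v2:inf,v3:inf,v4:inf,v5:4,v6:0
step 2: dist = v0:inf,v1:inf,v2:21,v3:inf,v4:inf,v5:4,v6:0
step 3: dist = v0:inf,v1:inf,v2:21,v3:inf,v4:23,v5:4,v6:0
step 4: dist = v0:inf,v1:inf,v2:21,v3:inf,v4:23,v5:4,v6:0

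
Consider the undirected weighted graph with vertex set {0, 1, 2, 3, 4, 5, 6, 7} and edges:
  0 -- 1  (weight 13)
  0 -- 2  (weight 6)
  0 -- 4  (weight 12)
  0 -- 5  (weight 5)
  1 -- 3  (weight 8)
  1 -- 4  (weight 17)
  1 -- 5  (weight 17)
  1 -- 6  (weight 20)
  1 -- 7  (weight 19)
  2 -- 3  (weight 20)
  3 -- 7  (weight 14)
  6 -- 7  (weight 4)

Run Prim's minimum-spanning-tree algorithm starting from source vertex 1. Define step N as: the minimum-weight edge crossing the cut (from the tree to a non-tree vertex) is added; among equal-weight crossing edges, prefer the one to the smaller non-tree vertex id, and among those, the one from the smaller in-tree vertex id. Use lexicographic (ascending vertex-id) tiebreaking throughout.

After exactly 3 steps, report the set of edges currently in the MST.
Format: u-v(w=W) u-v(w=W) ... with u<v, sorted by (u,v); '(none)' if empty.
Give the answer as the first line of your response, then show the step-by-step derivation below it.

0-1(w=13) 0-5(w=5) 1-3(w=8)

step 1: add edge 1-3 (w=8); MST = {1-3(w=8)}
step 2: add edge 0-1 (w=13); MST = {0-1(w=13) 1-3(w=8)}
step 3: add edge 0-5 (w=5); MST = {0-1(w=13) 0-5(w=5) 1-3(w=8)}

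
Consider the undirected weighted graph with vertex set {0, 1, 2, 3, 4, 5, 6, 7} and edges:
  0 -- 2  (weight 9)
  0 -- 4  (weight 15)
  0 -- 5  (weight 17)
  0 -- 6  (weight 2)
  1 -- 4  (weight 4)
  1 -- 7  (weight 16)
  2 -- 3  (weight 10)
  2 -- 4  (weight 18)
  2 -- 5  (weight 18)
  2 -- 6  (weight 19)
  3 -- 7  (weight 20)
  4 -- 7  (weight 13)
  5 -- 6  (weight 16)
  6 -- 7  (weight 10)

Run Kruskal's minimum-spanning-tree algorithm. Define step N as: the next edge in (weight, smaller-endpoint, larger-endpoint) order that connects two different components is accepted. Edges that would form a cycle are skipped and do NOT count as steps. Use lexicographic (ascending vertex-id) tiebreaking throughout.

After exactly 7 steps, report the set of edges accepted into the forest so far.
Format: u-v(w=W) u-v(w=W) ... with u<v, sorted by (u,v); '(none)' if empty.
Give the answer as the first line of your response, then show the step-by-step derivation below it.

0-2(w=9) 0-6(w=2) 1-4(w=4) 2-3(w=10) 4-7(w=13) 5-6(w=16) 6-7(w=10)

step 1: add edge 0-6 (w=2); MST = {0-6(w=2)}
step 2: add edge 1-4 (w=4); MST = {0-6(w=2) 1-4(w=4)}
step 3: add edge 0-2 (w=9); MST = {0-2(w=9) 0-6(w=2) 1-4(w=4)}
step 4: add edge 2-3 (w=10); MST = {0-2(w=9) 0-6(w=2) 1-4(w=4) 2-3(w=10)}
step 5: add edge 6-7 (w=10); MST = {0-2(w=9) 0-6(w=2) 1-4(w=4) 2-3(w=10) 6-7(w=10)}
step 6: add edge 4-7 (w=13); MST = {0-2(w=9) 0-6(w=2) 1-4(w=4) 2-3(w=10) 4-7(w=13) 6-7(w=10)}
step 7: add edge 5-6 (w=16); MST = {0-2(w=9) 0-6(w=2) 1-4(w=4) 2-3(w=10) 4-7(w=13) 5-6(w=16) 6-7(w=10)}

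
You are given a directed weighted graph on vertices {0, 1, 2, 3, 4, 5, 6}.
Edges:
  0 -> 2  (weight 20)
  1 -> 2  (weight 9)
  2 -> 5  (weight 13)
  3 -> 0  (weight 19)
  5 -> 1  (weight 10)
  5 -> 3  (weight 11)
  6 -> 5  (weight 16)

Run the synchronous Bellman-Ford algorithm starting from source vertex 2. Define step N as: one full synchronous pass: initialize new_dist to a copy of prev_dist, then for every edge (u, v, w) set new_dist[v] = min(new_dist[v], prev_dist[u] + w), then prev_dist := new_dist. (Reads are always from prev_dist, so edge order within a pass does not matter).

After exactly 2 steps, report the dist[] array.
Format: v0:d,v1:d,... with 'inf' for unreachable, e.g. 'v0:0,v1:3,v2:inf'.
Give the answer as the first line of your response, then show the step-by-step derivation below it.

v0:inf,v1:23,v2:0,v3:24,v4:inf,v5:13,v6:inf

step 1: dist = v0:inf,v1:inf,v2:0,v3:inf,v4:inf,v5:13,v6:inf
step 2: dist = v0:inf,v1:23,v2:0,v3:24,v4:inf,v5:13,v6:inf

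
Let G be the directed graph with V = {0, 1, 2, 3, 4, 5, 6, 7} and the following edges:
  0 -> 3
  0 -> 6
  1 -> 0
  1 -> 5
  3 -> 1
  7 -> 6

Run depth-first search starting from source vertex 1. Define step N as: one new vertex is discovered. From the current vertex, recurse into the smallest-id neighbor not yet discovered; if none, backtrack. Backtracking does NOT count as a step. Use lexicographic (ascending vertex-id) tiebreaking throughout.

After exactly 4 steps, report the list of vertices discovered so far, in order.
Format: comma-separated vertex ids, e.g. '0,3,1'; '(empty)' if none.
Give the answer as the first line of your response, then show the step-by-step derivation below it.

1,0,3,6

step 1: discover 1; path=1; order=1
step 2: discover 0; path=1>0; order=1,0
step 3: discover 3; path=1>0>3; order=1,0,3
step 4: discover 6; path=1>0>6; order=1,0,3,6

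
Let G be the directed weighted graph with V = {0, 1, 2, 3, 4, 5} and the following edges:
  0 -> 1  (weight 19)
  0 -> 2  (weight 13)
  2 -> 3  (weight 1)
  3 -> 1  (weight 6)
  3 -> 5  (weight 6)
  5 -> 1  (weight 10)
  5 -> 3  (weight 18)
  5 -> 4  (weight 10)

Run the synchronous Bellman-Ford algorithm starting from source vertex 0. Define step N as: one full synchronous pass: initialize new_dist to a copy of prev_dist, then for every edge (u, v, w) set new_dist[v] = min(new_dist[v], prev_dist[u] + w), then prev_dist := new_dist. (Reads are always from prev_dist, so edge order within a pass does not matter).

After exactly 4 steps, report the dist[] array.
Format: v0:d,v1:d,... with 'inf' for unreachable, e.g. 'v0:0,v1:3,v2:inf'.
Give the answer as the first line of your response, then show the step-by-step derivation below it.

v0:0,v1:19,v2:13,v3:14,v4:30,v5:20

step 1: dist = v0:0,v1:19,v2:13,v3:inf,v4:inf,v5:inf
step 2: dist = v0:0,v1:19,v2:13,v3:14,v4:inf,v5:inf
step 3: dist = v0:0,v1:19,v2:13,v3:14,v4:inf,v5:20
step 4: dist = v0:0,v1:19,v2:13,v3:14,v4:30,v5:20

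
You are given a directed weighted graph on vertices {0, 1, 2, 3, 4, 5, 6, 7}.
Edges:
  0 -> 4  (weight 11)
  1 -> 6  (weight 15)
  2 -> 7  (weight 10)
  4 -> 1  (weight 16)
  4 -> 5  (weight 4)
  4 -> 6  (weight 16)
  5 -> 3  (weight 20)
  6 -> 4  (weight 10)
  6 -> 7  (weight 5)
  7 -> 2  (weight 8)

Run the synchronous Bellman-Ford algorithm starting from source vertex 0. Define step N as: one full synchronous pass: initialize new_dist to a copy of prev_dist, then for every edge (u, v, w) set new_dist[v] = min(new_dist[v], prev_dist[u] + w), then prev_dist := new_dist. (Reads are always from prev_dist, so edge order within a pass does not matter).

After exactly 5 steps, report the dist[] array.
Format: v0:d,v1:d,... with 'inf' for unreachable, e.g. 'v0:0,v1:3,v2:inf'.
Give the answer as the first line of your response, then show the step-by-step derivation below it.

v0:0,v1:27,v2:40,v3:35,v4:11,v5:15,v6:27,v7:32

step 1: dist = v0:0,v1:inf,v2:inf,v3:inf,v4:11,v5:inf,v6:inf,v7:inf
step 2: dist = v0:0,v1:27,v2:inf,v3:inf,v4:11,v5:15,v6:27,v7:inf
step 3: dist = v0:0,v1:27,v2:inf,v3:35,v4:11,v5:15,v6:27,v7:32
step 4: dist = v0:0,v1:27,v2:40,v3:35,v4:11,v5:15,v6:27,v7:32
step 5: dist = v0:0,v1:27,v2:40,v3:35,v4:11,v5:15,v6:27,v7:32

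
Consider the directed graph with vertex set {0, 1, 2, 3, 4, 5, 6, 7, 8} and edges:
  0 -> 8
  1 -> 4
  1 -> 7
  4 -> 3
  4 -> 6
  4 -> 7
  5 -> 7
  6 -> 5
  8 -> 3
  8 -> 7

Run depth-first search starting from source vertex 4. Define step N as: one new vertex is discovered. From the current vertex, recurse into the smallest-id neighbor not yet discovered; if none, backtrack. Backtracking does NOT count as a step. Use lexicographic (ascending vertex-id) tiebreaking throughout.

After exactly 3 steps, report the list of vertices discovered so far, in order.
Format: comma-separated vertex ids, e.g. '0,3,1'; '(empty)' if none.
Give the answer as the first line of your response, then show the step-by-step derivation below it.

4,3,6

step 1: discover 4; path=4; order=4
step 2: discover 3; path=4>3; order=4,3
step 3: discover 6; path=4>6; order=4,3,6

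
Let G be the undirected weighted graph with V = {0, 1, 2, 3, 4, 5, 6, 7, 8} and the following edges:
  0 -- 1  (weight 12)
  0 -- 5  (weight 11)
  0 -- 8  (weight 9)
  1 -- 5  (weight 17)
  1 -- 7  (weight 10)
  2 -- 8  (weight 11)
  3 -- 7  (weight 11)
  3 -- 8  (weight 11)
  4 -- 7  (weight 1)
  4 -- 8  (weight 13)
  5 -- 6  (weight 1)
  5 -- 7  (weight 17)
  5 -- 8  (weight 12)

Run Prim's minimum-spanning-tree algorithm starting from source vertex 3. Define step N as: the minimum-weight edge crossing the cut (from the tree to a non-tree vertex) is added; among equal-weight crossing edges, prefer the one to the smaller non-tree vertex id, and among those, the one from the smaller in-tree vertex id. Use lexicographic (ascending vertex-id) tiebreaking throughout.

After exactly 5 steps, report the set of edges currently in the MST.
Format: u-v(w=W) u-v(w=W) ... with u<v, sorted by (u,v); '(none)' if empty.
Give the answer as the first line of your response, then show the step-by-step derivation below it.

0-8(w=9) 1-7(w=10) 3-7(w=11) 3-8(w=11) 4-7(w=1)

step 1: add edge 3-7 (w=11); MST = {3-7(w=11)}
step 2: add edge 4-7 (w=1); MST = {3-7(w=11) 4-7(w=1)}
step 3: add edge 1-7 (w=10); MST = {1-7(w=10) 3-7(w=11) 4-7(w=1)}
step 4: add edge 3-8 (w=11); MST = {1-7(w=10) 3-7(w=11) 3-8(w=11) 4-7(w=1)}
step 5: add edge 0-8 (w=9); MST = {0-8(w=9) 1-7(w=10) 3-7(w=11) 3-8(w=11) 4-7(w=1)}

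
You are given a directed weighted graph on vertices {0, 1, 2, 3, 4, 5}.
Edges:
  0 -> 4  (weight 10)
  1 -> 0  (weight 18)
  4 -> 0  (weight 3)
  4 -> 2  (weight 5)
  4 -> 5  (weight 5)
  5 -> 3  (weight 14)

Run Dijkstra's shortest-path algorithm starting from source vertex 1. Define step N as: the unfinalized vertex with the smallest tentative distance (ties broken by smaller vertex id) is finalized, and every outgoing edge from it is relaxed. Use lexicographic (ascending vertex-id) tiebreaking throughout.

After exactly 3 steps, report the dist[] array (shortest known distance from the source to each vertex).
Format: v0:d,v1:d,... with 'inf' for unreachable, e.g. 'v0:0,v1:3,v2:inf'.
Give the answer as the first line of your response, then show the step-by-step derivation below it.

v0:18,v1:0,v2:33,v3:inf,v4:28,v5:33

step 1: dist = v0:18,v1:0,v2:inf,v3:inf,v4:inf,v5:inf
step 2: dist = v0:18,v1:0,v2:inf,v3:inf,v4:28,v5:inf
step 3: dist = v0:18,v1:0,v2:33,v3:inf,v4:28,v5:33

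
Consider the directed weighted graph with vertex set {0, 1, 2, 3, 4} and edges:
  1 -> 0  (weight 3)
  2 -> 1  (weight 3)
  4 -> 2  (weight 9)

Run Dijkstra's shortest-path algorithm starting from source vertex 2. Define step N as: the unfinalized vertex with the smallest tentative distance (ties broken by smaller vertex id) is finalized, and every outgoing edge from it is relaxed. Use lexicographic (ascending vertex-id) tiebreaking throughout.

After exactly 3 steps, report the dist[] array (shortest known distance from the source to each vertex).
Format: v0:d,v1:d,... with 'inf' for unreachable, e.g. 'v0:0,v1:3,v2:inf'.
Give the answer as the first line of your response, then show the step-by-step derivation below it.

v0:6,v1:3,v2:0,v3:inf,v4:inf

step 1: dist = v0:inf,v1:3,v2:0,v3:inf,v4:inf
step 2: dist = v0:6,v1:3,v2:0,v3:inf,v4:inf
step 3: dist = v0:6,v1:3,v2:0,v3:inf,v4:inf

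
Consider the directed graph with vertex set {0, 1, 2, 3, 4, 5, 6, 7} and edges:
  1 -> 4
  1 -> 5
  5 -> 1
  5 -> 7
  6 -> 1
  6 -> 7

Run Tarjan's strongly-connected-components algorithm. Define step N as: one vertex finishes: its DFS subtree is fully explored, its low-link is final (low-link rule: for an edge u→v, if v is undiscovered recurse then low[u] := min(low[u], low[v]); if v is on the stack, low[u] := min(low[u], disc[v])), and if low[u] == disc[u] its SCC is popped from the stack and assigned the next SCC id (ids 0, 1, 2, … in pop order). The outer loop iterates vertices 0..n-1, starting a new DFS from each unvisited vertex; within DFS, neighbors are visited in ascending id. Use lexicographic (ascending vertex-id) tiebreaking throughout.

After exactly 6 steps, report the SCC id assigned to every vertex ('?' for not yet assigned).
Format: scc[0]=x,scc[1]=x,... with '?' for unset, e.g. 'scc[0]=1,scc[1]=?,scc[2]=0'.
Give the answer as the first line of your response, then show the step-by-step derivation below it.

scc[0]=0,scc[1]=3,scc[2]=4,scc[3]=?,scc[4]=1,scc[5]=3,scc[6]=?,scc[7]=2

step 1: low=(low[0]=0,low[1]=?,low[2]=?,low[3]=?,low[4]=?,low[5]=?,low[6]=?,low[7]=?); scc=(scc[0]=0,scc[1]=?,scc[2]=?,scc[3]=?,scc[4]=?,scc[5]=?,scc[6]=?,scc[7]=?)
step 2: low=(low[0]=0,low[1]=1,low[2]=?,low[3]=?,low[4]=2,low[5]=?,low[6]=?,low[7]=?); scc=(scc[0]=0,scc[1]=?,scc[2]=?,scc[3]=?,scc[4]=1,scc[5]=?,scc[6]=?,scc[7]=?)
step 3: low=(low[0]=0,low[1]=1,low[2]=?,low[3]=?,low[4]=2,low[5]=1,low[6]=?,low[7]=4); scc=(scc[0]=0,scc[1]=?,scc[2]=?,scc[3]=?,scc[4]=1,scc[5]=?,scc[6]=?,scc[7]=2)
step 4: low=(low[0]=0,low[1]=1,low[2]=?,low[3]=?,low[4]=2,low[5]=1,low[6]=?,low[7]=4); scc=(scc[0]=0,scc[1]=?,scc[2]=?,scc[3]=?,scc[4]=1,scc[5]=?,scc[6]=?,scc[7]=2)
step 5: low=(low[0]=0,low[1]=1,low[2]=?,low[3]=?,low[4]=2,low[5]=1,low[6]=?,low[7]=4); scc=(scc[0]=0,scc[1]=3,scc[2]=?,scc[3]=?,scc[4]=1,scc[5]=3,scc[6]=?,scc[7]=2)
step 6: low=(low[0]=0,low[1]=1,low[2]=5,low[3]=?,low[4]=2,low[5]=1,low[6]=?,low[7]=4); scc=(scc[0]=0,scc[1]=3,scc[2]=4,scc[3]=?,scc[4]=1,scc[5]=3,scc[6]=?,scc[7]=2)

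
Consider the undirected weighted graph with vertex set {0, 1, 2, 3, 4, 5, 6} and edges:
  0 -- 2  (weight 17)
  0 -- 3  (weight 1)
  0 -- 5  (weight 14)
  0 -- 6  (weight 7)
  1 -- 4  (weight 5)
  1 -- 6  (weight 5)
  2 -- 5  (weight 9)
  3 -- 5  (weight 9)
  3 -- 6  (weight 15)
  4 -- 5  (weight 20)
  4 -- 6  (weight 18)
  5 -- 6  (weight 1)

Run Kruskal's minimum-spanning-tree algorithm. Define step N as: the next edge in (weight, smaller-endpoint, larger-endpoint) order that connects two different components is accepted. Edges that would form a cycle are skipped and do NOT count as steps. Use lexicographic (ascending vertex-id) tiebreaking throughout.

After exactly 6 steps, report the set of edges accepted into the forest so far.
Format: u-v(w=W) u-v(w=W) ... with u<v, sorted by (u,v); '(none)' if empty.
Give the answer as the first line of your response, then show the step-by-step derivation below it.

0-3(w=1) 0-6(w=7) 1-4(w=5) 1-6(w=5) 2-5(w=9) 5-6(w=1)

step 1: add edge 0-3 (w=1); MST = {0-3(w=1)}
step 2: add edge 5-6 (w=1); MST = {0-3(w=1) 5-6(w=1)}
step 3: add edge 1-4 (w=5); MST = {0-3(w=1) 1-4(w=5) 5-6(w=1)}
step 4: add edge 1-6 (w=5); MST = {0-3(w=1) 1-4(w=5) 1-6(w=5) 5-6(w=1)}
step 5: add edge 0-6 (w=7); MST = {0-3(w=1) 0-6(w=7) 1-4(w=5) 1-6(w=5) 5-6(w=1)}
step 6: add edge 2-5 (w=9); MST = {0-3(w=1) 0-6(w=7) 1-4(w=5) 1-6(w=5) 2-5(w=9) 5-6(w=1)}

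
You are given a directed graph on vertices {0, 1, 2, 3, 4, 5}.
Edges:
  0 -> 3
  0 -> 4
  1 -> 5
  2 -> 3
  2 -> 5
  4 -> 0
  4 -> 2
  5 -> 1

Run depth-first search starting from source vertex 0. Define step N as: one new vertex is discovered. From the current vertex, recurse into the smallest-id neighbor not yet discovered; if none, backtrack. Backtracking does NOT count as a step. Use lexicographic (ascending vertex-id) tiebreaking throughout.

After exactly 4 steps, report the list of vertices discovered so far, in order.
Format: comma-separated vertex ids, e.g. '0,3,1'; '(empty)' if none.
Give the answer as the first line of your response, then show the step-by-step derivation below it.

0,3,4,2

step 1: discover 0; path=0; order=0
step 2: discover 3; path=0>3; order=0,3
step 3: discover 4; path=0>4; order=0,3,4
step 4: discover 2; path=0>4>2; order=0,3,4,2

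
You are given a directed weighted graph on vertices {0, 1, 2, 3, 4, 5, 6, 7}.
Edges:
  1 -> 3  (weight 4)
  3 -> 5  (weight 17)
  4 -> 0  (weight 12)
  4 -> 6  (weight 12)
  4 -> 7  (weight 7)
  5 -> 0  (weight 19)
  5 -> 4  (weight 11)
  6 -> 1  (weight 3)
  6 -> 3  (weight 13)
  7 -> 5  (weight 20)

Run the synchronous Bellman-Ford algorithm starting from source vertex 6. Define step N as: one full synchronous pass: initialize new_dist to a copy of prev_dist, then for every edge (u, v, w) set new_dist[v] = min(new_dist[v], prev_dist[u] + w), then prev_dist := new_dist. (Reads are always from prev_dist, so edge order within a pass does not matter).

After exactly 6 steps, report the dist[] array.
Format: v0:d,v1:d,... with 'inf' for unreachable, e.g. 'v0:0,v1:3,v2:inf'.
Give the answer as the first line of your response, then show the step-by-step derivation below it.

v0:43,v1:3,v2:inf,v3:7,v4:35,v5:24,v6:0,v7:42

step 1: dist = v0:inf,v1:3,v2:inf,v3:13,v4:inf,v5:inf,v6:0,v7:inf
step 2: dist = v0:inf,v1:3,v2:inf,v3:7,v4:inf,v5:30,v6:0,v7:inf
step 3: dist = v0:49,v1:3,v2:inf,v3:7,v4:41,v5:24,v6:0,v7:inf
step 4: dist = v0:43,v1:3,v2:inf,v3:7,v4:35,v5:24,v6:0,v7:48
step 5: dist = v0:43,v1:3,v2:inf,v3:7,v4:35,v5:24,v6:0,v7:42
step 6: dist = v0:43,v1:3,v2:inf,v3:7,v4:35,v5:24,v6:0,v7:42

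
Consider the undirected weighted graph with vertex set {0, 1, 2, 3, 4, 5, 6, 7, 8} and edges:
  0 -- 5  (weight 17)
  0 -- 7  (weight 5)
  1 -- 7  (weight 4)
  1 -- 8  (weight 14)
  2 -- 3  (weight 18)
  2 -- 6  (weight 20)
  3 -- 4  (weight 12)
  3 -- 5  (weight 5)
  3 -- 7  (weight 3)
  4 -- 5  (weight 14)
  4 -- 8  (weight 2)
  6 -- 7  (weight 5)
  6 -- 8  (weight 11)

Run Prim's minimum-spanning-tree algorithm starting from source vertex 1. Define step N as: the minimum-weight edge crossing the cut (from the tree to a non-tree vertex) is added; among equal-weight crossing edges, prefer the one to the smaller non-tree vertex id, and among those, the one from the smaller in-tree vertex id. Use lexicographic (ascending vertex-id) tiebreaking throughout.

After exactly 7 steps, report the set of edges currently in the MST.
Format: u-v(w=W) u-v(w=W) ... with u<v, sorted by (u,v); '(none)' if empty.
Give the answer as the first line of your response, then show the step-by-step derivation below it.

0-7(w=5) 1-7(w=4) 3-5(w=5) 3-7(w=3) 4-8(w=2) 6-7(w=5) 6-8(w=11)

step 1: add edge 1-7 (w=4); MST = {1-7(w=4)}
step 2: add edge 3-7 (w=3); MST = {1-7(w=4) 3-7(w=3)}
step 3: add edge 0-7 (w=5); MST = {0-7(w=5) 1-7(w=4) 3-7(w=3)}
step 4: add edge 3-5 (w=5); MST = {0-7(w=5) 1-7(w=4) 3-5(w=5) 3-7(w=3)}
step 5: add edge 6-7 (w=5); MST = {0-7(w=5) 1-7(w=4) 3-5(w=5) 3-7(w=3) 6-7(w=5)}
step 6: add edge 6-8 (w=11); MST = {0-7(w=5) 1-7(w=4) 3-5(w=5) 3-7(w=3) 6-7(w=5) 6-8(w=11)}
step 7: add edge 4-8 (w=2); MST = {0-7(w=5) 1-7(w=4) 3-5(w=5) 3-7(w=3) 4-8(w=2) 6-7(w=5) 6-8(w=11)}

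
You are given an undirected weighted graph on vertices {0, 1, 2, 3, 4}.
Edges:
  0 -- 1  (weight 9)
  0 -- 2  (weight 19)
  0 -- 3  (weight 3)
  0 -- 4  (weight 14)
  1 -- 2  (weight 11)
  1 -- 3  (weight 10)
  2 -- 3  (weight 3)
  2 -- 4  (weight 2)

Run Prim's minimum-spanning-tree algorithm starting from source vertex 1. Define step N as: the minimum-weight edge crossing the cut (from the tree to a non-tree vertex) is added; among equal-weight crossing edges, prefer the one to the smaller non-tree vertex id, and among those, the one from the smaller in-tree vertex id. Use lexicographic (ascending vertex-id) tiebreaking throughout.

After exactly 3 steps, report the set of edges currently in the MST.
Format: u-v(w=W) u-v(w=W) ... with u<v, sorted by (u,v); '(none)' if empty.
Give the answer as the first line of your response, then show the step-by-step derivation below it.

0-1(w=9) 0-3(w=3) 2-3(w=3)

step 1: add edge 0-1 (w=9); MST = {0-1(w=9)}
step 2: add edge 0-3 (w=3); MST = {0-1(w=9) 0-3(w=3)}
step 3: add edge 2-3 (w=3); MST = {0-1(w=9) 0-3(w=3) 2-3(w=3)}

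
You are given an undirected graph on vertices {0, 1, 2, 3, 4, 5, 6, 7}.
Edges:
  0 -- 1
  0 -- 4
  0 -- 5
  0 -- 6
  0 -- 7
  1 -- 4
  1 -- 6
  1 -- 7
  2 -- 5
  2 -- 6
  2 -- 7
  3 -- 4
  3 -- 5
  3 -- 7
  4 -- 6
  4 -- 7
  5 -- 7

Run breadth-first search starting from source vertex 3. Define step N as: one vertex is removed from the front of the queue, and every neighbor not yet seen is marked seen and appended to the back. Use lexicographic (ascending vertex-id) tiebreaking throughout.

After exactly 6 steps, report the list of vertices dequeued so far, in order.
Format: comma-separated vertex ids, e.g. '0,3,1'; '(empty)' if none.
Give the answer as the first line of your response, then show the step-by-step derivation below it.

3,4,5,7,0,1

step 1: dequeue 3; queue=[4,5,7]; order=3
step 2: dequeue 4; queue=[5,7,0,1,6]; order=3,4
step 3: dequeue 5; queue=[7,0,1,6,2]; order=3,4,5
step 4: dequeue 7; queue=[0,1,6,2]; order=3,4,5,7
step 5: dequeue 0; queue=[1,6,2]; order=3,4,5,7,0
step 6: dequeue 1; queue=[6,2]; order=3,4,5,7,0,1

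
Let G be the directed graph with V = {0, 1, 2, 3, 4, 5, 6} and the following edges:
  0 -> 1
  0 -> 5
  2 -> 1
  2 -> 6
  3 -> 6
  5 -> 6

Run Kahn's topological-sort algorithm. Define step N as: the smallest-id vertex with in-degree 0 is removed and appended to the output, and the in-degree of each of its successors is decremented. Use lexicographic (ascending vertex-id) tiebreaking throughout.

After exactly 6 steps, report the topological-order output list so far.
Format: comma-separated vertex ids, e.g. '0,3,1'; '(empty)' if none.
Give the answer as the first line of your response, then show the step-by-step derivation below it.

0,2,1,3,4,5

step 1: output 0; order=[0]; indeg=(0,1,0,0,0,0,3)
step 2: output 2; order=[0,2]; indeg=(0,0,0,0,0,0,2)
step 3: output 1; order=[0,2,1]; indeg=(0,0,0,0,0,0,2)
step 4: output 3; order=[0,2,1,3]; indeg=(0,0,0,0,0,0,1)
step 5: output 4; order=[0,2,1,3,4]; indeg=(0,0,0,0,0,0,1)
step 6: output 5; order=[0,2,1,3,4,5]; indeg=(0,0,0,0,0,0,0)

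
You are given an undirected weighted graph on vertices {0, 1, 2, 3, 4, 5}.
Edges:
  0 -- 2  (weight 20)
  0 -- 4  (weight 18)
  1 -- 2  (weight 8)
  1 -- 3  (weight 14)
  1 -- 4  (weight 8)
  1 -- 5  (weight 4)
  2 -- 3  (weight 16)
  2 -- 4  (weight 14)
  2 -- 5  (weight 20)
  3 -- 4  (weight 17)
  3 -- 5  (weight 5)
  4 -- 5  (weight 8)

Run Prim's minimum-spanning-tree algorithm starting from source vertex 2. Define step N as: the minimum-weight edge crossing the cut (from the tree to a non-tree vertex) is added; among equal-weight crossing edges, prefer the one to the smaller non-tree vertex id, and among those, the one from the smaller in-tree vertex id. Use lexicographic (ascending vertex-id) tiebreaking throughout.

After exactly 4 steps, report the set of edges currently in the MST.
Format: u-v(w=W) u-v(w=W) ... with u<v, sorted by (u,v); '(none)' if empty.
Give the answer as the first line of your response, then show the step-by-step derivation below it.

1-2(w=8) 1-4(w=8) 1-5(w=4) 3-5(w=5)

step 1: add edge 1-2 (w=8); MST = {1-2(w=8)}
step 2: add edge 1-5 (w=4); MST = {1-2(w=8) 1-5(w=4)}
step 3: add edge 3-5 (w=5); MST = {1-2(w=8) 1-5(w=4) 3-5(w=5)}
step 4: add edge 1-4 (w=8); MST = {1-2(w=8) 1-4(w=8) 1-5(w=4) 3-5(w=5)}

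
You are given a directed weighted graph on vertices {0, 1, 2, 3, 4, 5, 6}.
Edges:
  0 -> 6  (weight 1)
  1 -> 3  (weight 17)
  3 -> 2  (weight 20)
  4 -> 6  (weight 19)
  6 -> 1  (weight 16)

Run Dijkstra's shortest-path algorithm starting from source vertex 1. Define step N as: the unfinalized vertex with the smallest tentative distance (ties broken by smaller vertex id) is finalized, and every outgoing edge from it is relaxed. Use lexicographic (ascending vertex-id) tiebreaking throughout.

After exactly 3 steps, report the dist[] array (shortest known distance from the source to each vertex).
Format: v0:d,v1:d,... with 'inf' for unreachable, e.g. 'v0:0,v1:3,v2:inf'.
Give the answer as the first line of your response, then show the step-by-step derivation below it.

v0:inf,v1:0,v2:37,v3:17,v4:inf,v5:inf,v6:inf

step 1: dist = v0:inf,v1:0,v2:inf,v3:17,v4:inf,v5:inf,v6:inf
step 2: dist = v0:inf,v1:0,v2:37,v3:17,v4:inf,v5:inf,v6:inf
step 3: dist = v0:inf,v1:0,v2:37,v3:17,v4:inf,v5:inf,v6:inf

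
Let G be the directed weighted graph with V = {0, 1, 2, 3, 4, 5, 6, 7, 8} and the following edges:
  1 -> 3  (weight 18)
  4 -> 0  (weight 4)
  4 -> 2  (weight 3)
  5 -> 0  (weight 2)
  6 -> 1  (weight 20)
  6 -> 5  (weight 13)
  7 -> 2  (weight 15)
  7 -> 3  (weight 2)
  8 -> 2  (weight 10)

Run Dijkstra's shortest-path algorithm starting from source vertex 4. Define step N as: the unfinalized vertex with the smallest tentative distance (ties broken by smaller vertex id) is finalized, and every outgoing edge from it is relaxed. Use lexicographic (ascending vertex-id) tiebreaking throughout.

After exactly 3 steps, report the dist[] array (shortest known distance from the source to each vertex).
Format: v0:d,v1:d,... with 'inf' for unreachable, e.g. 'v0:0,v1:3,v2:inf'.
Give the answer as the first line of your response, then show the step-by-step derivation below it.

v0:4,v1:inf,v2:3,v3:inf,v4:0,v5:inf,v6:inf,v7:inf,v8:inf

step 1: dist = v0:4,v1:inf,v2:3,v3:inf,v4:0,v5:inf,v6:inf,v7:inf,v8:inf
step 2: dist = v0:4,v1:inf,v2:3,v3:inf,v4:0,v5:inf,v6:inf,v7:inf,v8:inf
step 3: dist = v0:4,v1:inf,v2:3,v3:inf,v4:0,v5:inf,v6:inf,v7:inf,v8:inf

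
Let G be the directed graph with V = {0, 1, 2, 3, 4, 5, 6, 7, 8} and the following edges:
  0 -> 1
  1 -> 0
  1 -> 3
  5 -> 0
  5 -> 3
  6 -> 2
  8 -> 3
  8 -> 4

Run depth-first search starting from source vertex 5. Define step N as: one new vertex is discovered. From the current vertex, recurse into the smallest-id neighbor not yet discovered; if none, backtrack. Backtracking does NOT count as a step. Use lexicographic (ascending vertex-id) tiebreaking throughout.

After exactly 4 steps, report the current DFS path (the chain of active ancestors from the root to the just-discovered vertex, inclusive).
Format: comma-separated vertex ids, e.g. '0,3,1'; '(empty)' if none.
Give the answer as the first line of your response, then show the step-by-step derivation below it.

5,0,1,3

step 1: discover 5; path=5; order=5
step 2: discover 0; path=5>0; order=5,0
step 3: discover 1; path=5>0>1; order=5,0,1
step 4: discover 3; path=5>0>1>3; order=5,0,1,3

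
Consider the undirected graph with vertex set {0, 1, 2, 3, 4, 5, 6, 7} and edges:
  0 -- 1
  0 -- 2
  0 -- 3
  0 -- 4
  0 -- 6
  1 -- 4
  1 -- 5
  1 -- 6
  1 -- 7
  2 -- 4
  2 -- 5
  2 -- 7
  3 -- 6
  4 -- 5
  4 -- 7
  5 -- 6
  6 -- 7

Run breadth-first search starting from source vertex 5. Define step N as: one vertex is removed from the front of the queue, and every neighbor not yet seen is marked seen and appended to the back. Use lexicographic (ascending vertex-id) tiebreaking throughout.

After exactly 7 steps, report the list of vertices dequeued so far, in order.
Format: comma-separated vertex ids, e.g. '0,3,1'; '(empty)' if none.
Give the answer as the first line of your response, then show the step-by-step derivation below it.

5,1,2,4,6,0,7

step 1: dequeue 5; queue=[1,2,4,6]; order=5
step 2: dequeue 1; queue=[2,4,6,0,7]; order=5,1
step 3: dequeue 2; queue=[4,6,0,7]; order=5,1,2
step 4: dequeue 4; queue=[6,0,7]; order=5,1,2,4
step 5: dequeue 6; queue=[0,7,3]; order=5,1,2,4,6
step 6: dequeue 0; queue=[7,3]; order=5,1,2,4,6,0
step 7: dequeue 7; queue=[3]; order=5,1,2,4,6,0,7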